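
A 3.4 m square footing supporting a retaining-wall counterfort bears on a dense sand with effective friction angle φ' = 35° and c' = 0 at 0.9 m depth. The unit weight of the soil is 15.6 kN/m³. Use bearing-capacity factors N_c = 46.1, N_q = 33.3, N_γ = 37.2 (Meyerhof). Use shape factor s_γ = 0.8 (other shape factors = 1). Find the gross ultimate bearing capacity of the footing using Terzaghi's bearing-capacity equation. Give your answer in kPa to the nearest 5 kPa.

Overburden at base level: q = 15.6 × 0.9 = 14.04 kPa.
Surcharge term q·N_q = 14.04 × 33.3 = 467.53 kPa; self-weight term 0.5·γ·B·N_γ·s_γ = 0.5 × 15.6 × 3.4 × 37.2 × 0.8 = 789.24 kPa.
q_ult = 467.53 + 789.24 = 1256.8 kPa.

q_ult ≈ 1255 kPa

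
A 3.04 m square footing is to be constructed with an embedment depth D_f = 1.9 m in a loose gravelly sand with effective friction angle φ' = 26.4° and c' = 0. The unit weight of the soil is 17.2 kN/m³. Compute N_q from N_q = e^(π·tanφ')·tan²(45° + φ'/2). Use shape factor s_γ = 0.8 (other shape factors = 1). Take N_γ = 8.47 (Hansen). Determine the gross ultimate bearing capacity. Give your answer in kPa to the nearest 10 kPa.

tan26.4° = 0.4964, so N_q = e^(π×0.4964)·tan²(58.2°) = 4.756 × 2.601 = 12.37.
q = γ·D_f = 17.2 × 1.9 = 32.68 kPa.
q·N_q = 32.68 × 12.373 = 404.34 kPa
0.5·γ·B·N_γ·s_γ = 0.5 × 17.2 × 3.04 × 8.47 × 0.8 = 177.15 kPa
q_ult = 404.34 + 177.15 = 581.49 kPa.

q_ult ≈ 580 kPa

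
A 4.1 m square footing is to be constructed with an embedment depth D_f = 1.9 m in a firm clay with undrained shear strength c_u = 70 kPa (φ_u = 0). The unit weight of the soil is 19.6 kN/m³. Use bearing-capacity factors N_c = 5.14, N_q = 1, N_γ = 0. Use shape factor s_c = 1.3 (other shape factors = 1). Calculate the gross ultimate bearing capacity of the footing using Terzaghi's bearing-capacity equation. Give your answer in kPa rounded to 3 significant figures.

q_ult ≈ 505 kPa

q = γ·D_f = 19.6 × 1.9 = 37.24 kPa.
c·N_c·s_c = 70 × 5.14 × 1.3 = 467.74 kPa
q·N_q = 37.24 × 1 = 37.24 kPa
q_ult = 467.74 + 37.24 = 504.98 kPa.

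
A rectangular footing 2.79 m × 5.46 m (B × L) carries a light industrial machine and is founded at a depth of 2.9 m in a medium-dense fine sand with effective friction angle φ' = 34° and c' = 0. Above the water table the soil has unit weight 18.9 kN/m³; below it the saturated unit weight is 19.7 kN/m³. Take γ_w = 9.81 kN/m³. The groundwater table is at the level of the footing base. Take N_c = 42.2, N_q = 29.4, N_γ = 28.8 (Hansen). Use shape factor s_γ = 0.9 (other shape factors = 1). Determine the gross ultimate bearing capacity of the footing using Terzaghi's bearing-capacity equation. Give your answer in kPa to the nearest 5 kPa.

q_ult ≈ 1970 kPa

Overburden at base level: q = 18.9 × 2.9 = 54.81 kPa.
Below the base the soil is submerged, so the ½γBN_γ term uses γ' = 19.7 − 9.81 = 9.89 kN/m³.
Surcharge term q·N_q = 54.81 × 29.4 = 1611.4 kPa; self-weight term 0.5·γ·B·N_γ·s_γ = 0.5 × 9.89 × 2.79 × 28.8 × 0.9 = 357.61 kPa.
q_ult = 1611.4 + 357.61 = 1969 kPa.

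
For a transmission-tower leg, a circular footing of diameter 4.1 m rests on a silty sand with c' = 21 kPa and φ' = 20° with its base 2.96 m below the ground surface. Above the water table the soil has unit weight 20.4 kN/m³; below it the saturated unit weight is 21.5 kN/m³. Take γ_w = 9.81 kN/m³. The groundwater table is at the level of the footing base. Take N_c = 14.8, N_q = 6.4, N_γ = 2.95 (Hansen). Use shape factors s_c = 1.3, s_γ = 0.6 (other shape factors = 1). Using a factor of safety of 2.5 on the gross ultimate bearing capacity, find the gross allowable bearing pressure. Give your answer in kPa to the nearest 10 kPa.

q_all ≈ 330 kPa

Overburden at base level: q = 20.4 × 2.96 = 60.384 kPa.
Below the base the soil is submerged, so the ½γBN_γ term uses γ' = 21.5 − 9.81 = 11.69 kN/m³.
Cohesion term c·N_c·s_c = 21 × 14.8 × 1.3 = 404.04 kPa; surcharge term q·N_q = 60.384 × 6.4 = 386.46 kPa; self-weight term 0.5·γ·B·N_γ·s_γ = 0.5 × 11.69 × 4.1 × 2.95 × 0.6 = 42.417 kPa.
q_ult = 404.04 + 386.46 + 42.417 = 832.91 kPa.
q_all = 832.91 / 2.5 = 333.17 kPa.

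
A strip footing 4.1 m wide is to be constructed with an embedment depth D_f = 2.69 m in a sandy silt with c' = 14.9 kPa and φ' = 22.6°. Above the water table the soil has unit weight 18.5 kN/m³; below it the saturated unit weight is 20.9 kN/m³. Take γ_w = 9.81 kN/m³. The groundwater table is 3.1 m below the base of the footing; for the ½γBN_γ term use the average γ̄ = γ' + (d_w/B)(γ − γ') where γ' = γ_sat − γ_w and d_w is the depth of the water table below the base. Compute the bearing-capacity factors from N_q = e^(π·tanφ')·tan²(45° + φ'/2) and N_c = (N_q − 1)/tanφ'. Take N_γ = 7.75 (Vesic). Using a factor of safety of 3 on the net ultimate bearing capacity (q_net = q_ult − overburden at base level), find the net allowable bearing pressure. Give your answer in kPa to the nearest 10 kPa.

N_q = e^(π·tan22.6°)·tan²(56.3°) = 8.31; N_c = (N_q − 1)/tanφ' = 17.57.
Effective surcharge at the founding depth q = γ·D_f = 18.5 × 2.69 = 49.765 kPa.
With d_w = 3.1 m < B, γ̄ = 11.09 + (3.1/4.1) × (18.5 − 11.09) = 16.693 kN/m³.
q_ult = c·N_c + q·N_q + 0.5·γ·B·N_γ
     = 14.9 × 17.57 + 49.765 × 8.3136 + 0.5 × 16.693 × 4.1 × 7.75
     = 261.79 + 413.73 + 265.2 = 940.72 kPa.
q_net = 940.72 − 49.765 = 890.96 kPa.
q_all(net) = 890.96 / 3 = 296.99 kPa.

q_all(net) ≈ 300 kPa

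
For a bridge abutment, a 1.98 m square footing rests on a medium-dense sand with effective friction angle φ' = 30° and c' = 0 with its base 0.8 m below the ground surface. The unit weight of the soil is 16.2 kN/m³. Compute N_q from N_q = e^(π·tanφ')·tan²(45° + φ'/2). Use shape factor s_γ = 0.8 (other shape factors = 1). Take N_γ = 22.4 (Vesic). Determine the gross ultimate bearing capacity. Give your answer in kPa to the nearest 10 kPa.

tan30° = 0.5774, so N_q = e^(π×0.5774)·tan²(60°) = 6.134 × 3.0 = 18.4.
Overburden at base level: q = 16.2 × 0.8 = 12.96 kPa.
Surcharge term q·N_q = 12.96 × 18.401 = 238.48 kPa; self-weight term 0.5·γ·B·N_γ·s_γ = 0.5 × 16.2 × 1.98 × 22.4 × 0.8 = 287.4 kPa.
q_ult = 238.48 + 287.4 = 525.88 kPa.

q_ult ≈ 530 kPa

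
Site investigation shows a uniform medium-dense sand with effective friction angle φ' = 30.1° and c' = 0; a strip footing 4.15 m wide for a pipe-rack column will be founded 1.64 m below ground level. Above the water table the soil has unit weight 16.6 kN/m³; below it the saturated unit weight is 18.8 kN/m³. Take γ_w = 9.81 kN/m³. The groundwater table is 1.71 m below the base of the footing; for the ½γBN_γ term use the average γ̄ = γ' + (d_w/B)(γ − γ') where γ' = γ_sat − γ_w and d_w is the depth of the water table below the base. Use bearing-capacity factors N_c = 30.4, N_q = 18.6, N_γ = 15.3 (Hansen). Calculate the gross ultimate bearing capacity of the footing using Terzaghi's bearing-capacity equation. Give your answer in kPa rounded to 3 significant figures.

q_ult ≈ 891 kPa

Effective surcharge at the founding depth q = γ·D_f = 16.6 × 1.64 = 27.224 kPa.
With d_w = 1.71 m < B, γ̄ = 8.99 + (1.71/4.15) × (16.6 − 8.99) = 12.126 kN/m³.
q_ult = q·N_q + 0.5·γ·B·N_γ
     = 27.224 × 18.6 + 0.5 × 12.126 × 4.15 × 15.3
     = 506.37 + 384.96 = 891.33 kPa.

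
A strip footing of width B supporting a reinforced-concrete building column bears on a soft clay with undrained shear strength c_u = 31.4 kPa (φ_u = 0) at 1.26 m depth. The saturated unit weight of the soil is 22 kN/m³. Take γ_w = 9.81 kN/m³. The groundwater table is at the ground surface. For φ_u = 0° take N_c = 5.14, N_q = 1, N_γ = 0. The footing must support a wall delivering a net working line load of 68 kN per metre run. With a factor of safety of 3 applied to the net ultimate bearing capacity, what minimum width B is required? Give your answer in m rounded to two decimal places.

With the water table at the surface the whole profile is submerged: γ' = 22 − 9.81 = 12.19 kN/m³, so q = γ'·D_f = 15.359 kPa.
q_ult = c·N_c + q·N_q
     = 31.4 × 5.14 + 15.359 × 1
     = 161.4 + 15.359 = 176.76 kPa.
For φ = 0 the ½γBN_γ term vanishes, so q_ult is independent of B. q_net = 176.76 − 15.359 = 161.4 kPa; q_all(net) = 161.4/3 = 53.799 kPa.
Required width B = w / q_all(net) = 68 / 53.799 = 1.264 m.

B = 1.26 m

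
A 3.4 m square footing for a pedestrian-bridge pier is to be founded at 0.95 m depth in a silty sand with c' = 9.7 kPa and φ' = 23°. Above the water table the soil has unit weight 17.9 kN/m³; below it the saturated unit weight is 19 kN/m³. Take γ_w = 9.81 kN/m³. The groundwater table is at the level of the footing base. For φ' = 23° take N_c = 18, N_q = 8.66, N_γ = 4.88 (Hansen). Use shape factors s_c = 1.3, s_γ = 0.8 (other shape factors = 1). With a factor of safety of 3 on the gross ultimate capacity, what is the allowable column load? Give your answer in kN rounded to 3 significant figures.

Effective surcharge at the founding depth q = γ·D_f = 17.9 × 0.95 = 17.005 kPa.
The water table coincides with the base, so in the self-weight term γ → γ' = 9.19 kN/m³.
q_ult = c·N_c·s_c + q·N_q + 0.5·γ·B·N_γ·s_γ
     = 9.7 × 18 × 1.3 + 17.005 × 8.66 + 0.5 × 9.19 × 3.4 × 4.88 × 0.8
     = 226.98 + 147.26 + 60.992 = 435.24 kPa.
Gross allowable pressure q_all = 435.24 / 3 = 145.08 kPa.
Footing area = 11.56 m², so allowable column load = 145.08 × 11.56 = 1677.1 kN.

P_all ≈ 1680 kN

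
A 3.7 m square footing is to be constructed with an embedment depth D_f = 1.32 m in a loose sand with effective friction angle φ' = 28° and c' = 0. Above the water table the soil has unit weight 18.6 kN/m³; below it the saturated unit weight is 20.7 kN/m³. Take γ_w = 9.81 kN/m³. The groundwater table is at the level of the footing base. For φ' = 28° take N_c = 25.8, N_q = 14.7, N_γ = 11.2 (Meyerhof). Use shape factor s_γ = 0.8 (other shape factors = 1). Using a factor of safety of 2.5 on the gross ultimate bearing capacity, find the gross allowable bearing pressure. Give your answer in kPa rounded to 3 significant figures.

q_all ≈ 217 kPa

Effective surcharge at the founding depth q = γ·D_f = 18.6 × 1.32 = 24.552 kPa.
The water table coincides with the base, so in the self-weight term γ → γ' = 10.89 kN/m³.
q_ult = q·N_q + 0.5·γ·B·N_γ·s_γ
     = 24.552 × 14.7 + 0.5 × 10.89 × 3.7 × 11.2 × 0.8
     = 360.91 + 180.51 = 541.43 kPa.
q_all = 541.43 / 2.5 = 216.57 kPa.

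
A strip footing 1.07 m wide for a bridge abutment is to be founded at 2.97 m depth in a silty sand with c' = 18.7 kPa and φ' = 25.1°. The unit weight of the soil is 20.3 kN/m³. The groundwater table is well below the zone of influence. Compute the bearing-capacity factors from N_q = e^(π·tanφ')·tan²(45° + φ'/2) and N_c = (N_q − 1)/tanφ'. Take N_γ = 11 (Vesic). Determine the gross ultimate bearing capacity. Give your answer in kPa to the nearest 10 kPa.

q_ult ≈ 1160 kPa

tan25.1° = 0.4684, so N_q = e^(π×0.4684)·tan²(57.55°) = 4.356 × 2.473 = 10.78.
N_c = (10.78 − 1)/tan25.1° = 20.87.
Overburden at base level: q = 20.3 × 2.97 = 60.291 kPa.
Cohesion term c·N_c = 18.7 × 20.867 = 390.22 kPa; surcharge term q·N_q = 60.291 × 10.775 = 649.64 kPa; self-weight term 0.5·γ·B·N_γ = 0.5 × 20.3 × 1.07 × 11 = 119.47 kPa.
q_ult = 390.22 + 649.64 + 119.47 = 1159.3 kPa.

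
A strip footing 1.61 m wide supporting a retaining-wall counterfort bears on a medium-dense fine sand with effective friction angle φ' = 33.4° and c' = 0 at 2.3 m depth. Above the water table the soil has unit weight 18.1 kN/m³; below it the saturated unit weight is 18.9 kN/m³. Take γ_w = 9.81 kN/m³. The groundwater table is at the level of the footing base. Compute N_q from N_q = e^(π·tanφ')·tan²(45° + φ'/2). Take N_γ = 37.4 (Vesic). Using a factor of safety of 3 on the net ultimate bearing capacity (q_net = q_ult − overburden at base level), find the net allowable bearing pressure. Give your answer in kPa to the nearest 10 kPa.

q_all(net) ≈ 460 kPa

N_q = e^(π·tan33.4°)·tan²(61.7°) = 27.38.
q = γ·D_f = 18.1 × 2.3 = 41.63 kPa.
For the ½γBN_γ term take γ' = 18.9 − 9.81 = 9.09 kN/m³ (soil below base is submerged).
q·N_q = 41.63 × 27.375 = 1139.6 kPa
0.5·γ·B·N_γ = 0.5 × 9.09 × 1.61 × 37.4 = 273.67 kPa
q_ult = 1139.6 + 273.67 = 1413.3 kPa.
q_net = 1413.3 − 41.63 = 1371.7 kPa.
q_all(net) = 1371.7 / 3 = 457.23 kPa.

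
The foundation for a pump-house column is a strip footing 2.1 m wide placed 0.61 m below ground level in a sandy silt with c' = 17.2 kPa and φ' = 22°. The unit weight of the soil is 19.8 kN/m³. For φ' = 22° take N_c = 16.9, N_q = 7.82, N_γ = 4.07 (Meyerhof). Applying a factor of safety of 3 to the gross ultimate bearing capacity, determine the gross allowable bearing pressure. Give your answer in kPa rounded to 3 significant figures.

q_all ≈ 157 kPa

Effective surcharge at the founding depth q = γ·D_f = 19.8 × 0.61 = 12.078 kPa.
q_ult = c·N_c + q·N_q + 0.5·γ·B·N_γ
     = 17.2 × 16.9 + 12.078 × 7.82 + 0.5 × 19.8 × 2.1 × 4.07
     = 290.68 + 94.45 + 84.615 = 469.75 kPa.
q_all = q_ult / FS = 469.75 / 3 = 156.58 kPa.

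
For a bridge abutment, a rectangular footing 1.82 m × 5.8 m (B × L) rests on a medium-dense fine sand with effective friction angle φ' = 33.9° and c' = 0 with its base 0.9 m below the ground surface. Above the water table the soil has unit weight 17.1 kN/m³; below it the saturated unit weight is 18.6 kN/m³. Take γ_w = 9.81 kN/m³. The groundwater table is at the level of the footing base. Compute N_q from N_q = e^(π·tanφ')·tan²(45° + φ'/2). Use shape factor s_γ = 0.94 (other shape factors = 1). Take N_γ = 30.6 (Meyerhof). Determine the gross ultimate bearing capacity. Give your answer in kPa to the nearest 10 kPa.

q_ult ≈ 680 kPa

tan33.9° = 0.672, so N_q = e^(π×0.672)·tan²(61.95°) = 8.257 × 3.522 = 29.08.
Overburden at base level: q = 17.1 × 0.9 = 15.39 kPa.
Below the base the soil is submerged, so the ½γBN_γ term uses γ' = 18.6 − 9.81 = 8.79 kN/m³.
Surcharge term q·N_q = 15.39 × 29.083 = 447.6 kPa; self-weight term 0.5·γ·B·N_γ·s_γ = 0.5 × 8.79 × 1.82 × 30.6 × 0.94 = 230.08 kPa.
q_ult = 447.6 + 230.08 = 677.68 kPa.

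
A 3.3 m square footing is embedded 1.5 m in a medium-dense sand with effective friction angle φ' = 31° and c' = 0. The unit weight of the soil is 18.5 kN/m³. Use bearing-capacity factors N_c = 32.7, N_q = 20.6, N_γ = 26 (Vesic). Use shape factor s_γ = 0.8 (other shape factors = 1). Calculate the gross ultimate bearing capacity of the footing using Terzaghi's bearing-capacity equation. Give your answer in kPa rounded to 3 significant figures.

q = γ·D_f = 18.5 × 1.5 = 27.75 kPa.
q·N_q = 27.75 × 20.6 = 571.65 kPa
0.5·γ·B·N_γ·s_γ = 0.5 × 18.5 × 3.3 × 26 × 0.8 = 634.92 kPa
q_ult = 571.65 + 634.92 = 1206.6 kPa.

q_ult ≈ 1210 kPa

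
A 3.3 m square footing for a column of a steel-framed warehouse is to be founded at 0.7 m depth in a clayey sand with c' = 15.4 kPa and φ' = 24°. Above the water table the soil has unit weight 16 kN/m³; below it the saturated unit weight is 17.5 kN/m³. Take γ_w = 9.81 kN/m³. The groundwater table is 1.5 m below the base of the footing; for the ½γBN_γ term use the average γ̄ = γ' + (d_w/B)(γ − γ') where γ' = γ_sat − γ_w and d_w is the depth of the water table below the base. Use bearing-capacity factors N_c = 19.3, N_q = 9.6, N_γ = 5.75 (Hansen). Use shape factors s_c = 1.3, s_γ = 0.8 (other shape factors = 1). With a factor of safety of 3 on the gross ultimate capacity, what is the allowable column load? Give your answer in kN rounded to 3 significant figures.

q = γ·D_f = 16 × 0.7 = 11.2 kPa.
γ' = 7.69 kN/m³; averaging over the depth B below the base, γ̄ = γ' + (d_w/B)(γ − γ') = 11.467 kN/m³.
c·N_c·s_c = 15.4 × 19.3 × 1.3 = 386.39 kPa
q·N_q = 11.2 × 9.6 = 107.52 kPa
0.5·γ·B·N_γ·s_γ = 0.5 × 11.467 × 3.3 × 5.75 × 0.8 = 87.037 kPa
q_ult = 386.39 + 107.52 + 87.037 = 580.94 kPa.
Gross allowable pressure q_all = 580.94 / 3 = 193.65 kPa.
Footing area = 10.89 m², so allowable column load = 193.65 × 10.89 = 2108.8 kN.

P_all ≈ 2110 kN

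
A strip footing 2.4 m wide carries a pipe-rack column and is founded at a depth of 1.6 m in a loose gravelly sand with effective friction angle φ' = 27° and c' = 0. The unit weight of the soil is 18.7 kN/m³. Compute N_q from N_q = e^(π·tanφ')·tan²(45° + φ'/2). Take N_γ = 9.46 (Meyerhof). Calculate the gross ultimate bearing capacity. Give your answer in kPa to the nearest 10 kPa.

tan27° = 0.5095, so N_q = e^(π×0.5095)·tan²(58.5°) = 4.957 × 2.663 = 13.2.
q = γ·D_f = 18.7 × 1.6 = 29.92 kPa.
q·N_q = 29.92 × 13.199 = 394.92 kPa
0.5·γ·B·N_γ = 0.5 × 18.7 × 2.4 × 9.46 = 212.28 kPa
q_ult = 394.92 + 212.28 = 607.2 kPa.

q_ult ≈ 610 kPa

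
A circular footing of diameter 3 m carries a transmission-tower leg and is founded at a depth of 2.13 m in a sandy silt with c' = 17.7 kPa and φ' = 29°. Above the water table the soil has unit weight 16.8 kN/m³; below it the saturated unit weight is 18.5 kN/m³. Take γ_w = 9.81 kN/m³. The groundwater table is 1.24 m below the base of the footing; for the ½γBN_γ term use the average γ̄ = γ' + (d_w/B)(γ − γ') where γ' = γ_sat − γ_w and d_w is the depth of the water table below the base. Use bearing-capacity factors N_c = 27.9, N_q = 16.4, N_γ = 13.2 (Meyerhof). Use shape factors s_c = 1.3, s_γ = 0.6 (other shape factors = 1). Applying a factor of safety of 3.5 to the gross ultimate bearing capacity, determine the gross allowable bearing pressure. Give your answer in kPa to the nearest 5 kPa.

Overburden at base level: q = 16.8 × 2.13 = 35.784 kPa.
The water table is 1.24 m below the base (< B = 3 m), so the ½γBN_γ term uses γ̄ = γ' + (d_w/B)(γ − γ') = 8.69 + (1.24/3)(16.8 − 8.69) = 12.042 kN/m³.
Cohesion term c·N_c·s_c = 17.7 × 27.9 × 1.3 = 641.98 kPa; surcharge term q·N_q = 35.784 × 16.4 = 586.86 kPa; self-weight term 0.5·γ·B·N_γ·s_γ = 0.5 × 12.042 × 3 × 13.2 × 0.6 = 143.06 kPa.
q_ult = 641.98 + 586.86 + 143.06 = 1371.9 kPa.
q_all = q_ult / FS = 1371.9 / 3.5 = 391.97 kPa.

q_all ≈ 390 kPa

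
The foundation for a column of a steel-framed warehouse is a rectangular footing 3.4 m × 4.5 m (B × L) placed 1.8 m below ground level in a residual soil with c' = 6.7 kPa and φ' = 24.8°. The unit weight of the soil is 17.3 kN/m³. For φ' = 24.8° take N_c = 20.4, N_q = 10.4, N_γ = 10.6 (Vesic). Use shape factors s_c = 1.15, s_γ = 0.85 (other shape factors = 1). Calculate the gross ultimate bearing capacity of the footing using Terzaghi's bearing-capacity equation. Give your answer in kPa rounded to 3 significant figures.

q_ult ≈ 746 kPa

q = γ·D_f = 17.3 × 1.8 = 31.14 kPa.
c·N_c·s_c = 6.7 × 20.4 × 1.15 = 157.18 kPa
q·N_q = 31.14 × 10.4 = 323.86 kPa
0.5·γ·B·N_γ·s_γ = 0.5 × 17.3 × 3.4 × 10.6 × 0.85 = 264.98 kPa
q_ult = 157.18 + 323.86 + 264.98 = 746.02 kPa.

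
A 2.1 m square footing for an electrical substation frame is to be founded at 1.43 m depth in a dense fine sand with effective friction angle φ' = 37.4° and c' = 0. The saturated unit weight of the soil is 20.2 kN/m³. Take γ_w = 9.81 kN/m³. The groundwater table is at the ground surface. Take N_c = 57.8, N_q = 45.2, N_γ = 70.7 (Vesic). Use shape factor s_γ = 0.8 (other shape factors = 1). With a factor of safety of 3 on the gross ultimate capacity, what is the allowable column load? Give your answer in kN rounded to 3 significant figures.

γ' = 20.2 − 9.81 = 10.39 kN/m³ (submerged throughout). q = 10.39 × 1.43 = 14.858 kPa; the same γ' applies in the ½γBN_γ term.
q·N_q = 14.858 × 45.2 = 671.57 kPa
0.5·γ·B·N_γ·s_γ = 0.5 × 10.39 × 2.1 × 70.7 × 0.8 = 617.04 kPa
q_ult = 671.57 + 617.04 = 1288.6 kPa.
Gross allowable pressure q_all = 1288.6 / 3 = 429.54 kPa.
Footing area = 4.41 m², so allowable column load = 429.54 × 4.41 = 1894.3 kN.

P_all ≈ 1890 kN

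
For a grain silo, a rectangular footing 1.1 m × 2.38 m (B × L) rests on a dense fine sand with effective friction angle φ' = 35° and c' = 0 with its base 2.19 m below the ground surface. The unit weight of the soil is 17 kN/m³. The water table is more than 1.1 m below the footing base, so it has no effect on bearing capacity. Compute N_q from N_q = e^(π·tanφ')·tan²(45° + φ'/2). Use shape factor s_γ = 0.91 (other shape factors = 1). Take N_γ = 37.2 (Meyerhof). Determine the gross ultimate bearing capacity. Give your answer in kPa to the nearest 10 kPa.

tan35° = 0.7002, so N_q = e^(π×0.7002)·tan²(62.5°) = 9.023 × 3.69 = 33.3.
Effective surcharge at the founding depth q = γ·D_f = 17 × 2.19 = 37.23 kPa.
q_ult = q·N_q + 0.5·γ·B·N_γ·s_γ
     = 37.23 × 33.296 + 0.5 × 17 × 1.1 × 37.2 × 0.91
     = 1239.6 + 316.52 = 1556.1 kPa.

q_ult ≈ 1560 kPa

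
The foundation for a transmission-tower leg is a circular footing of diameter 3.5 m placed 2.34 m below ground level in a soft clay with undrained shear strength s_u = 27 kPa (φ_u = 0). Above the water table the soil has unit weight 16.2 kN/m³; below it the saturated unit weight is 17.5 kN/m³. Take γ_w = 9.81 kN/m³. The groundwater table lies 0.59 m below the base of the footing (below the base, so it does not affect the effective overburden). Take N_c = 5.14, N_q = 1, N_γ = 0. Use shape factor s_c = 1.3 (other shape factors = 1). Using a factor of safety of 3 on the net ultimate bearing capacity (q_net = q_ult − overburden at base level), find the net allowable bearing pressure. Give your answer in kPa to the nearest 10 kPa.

q_all(net) ≈ 60 kPa

Overburden at base level: q = 16.2 × 2.34 = 37.908 kPa.
Cohesion term c·N_c·s_c = 27 × 5.14 × 1.3 = 180.41 kPa; surcharge term q·N_q = 37.908 × 1 = 37.908 kPa.
q_ult = 180.41 + 37.908 = 218.32 kPa.
q_net = 218.32 − 37.908 = 180.41 kPa.
q_all(net) = 180.41 / 3 = 60.138 kPa.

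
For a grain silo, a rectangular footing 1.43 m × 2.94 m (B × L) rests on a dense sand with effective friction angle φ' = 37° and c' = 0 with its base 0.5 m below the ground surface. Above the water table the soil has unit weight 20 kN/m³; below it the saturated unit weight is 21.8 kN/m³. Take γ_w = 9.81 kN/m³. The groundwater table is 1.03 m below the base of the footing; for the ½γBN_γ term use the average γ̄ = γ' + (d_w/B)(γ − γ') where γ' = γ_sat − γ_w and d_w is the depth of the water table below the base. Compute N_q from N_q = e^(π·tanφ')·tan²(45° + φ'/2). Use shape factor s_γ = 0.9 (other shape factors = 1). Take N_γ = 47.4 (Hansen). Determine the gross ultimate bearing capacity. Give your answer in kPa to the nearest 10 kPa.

tan37° = 0.7536, so N_q = e^(π×0.7536)·tan²(63.5°) = 10.669 × 4.023 = 42.92.
Effective surcharge at the founding depth q = γ·D_f = 20 × 0.5 = 10 kPa.
With d_w = 1.03 m < B, γ̄ = 11.99 + (1.03/1.43) × (20 − 11.99) = 17.759 kN/m³.
q_ult = q·N_q + 0.5·γ·B·N_γ·s_γ
     = 10 × 42.92 + 0.5 × 17.759 × 1.43 × 47.4 × 0.9
     = 429.2 + 541.7 = 970.9 kPa.

q_ult ≈ 970 kPa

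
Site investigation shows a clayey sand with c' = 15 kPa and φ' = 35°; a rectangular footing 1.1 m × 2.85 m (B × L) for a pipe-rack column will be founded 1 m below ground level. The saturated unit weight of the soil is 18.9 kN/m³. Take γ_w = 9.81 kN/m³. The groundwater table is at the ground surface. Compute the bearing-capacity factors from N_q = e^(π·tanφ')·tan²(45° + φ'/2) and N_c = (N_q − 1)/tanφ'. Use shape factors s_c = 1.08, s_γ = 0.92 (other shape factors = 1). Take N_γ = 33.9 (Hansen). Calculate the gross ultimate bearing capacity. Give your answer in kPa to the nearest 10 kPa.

q_ult ≈ 1210 kPa

tan35° = 0.7002, so N_q = e^(π×0.7002)·tan²(62.5°) = 9.023 × 3.69 = 33.3.
N_c = (33.3 − 1)/tan35° = 46.12.
Water table at ground surface, so effective unit weight γ' = 18.9 − 9.81 = 9.09 kN/m³ is used throughout; overburden q = 9.09 × 1 = 9.09 kPa; the same γ' applies in the ½γBN_γ term.
Cohesion term c·N_c·s_c = 15 × 46.124 × 1.08 = 747.2 kPa; surcharge term q·N_q = 9.09 × 33.296 = 302.66 kPa; self-weight term 0.5·γ·B·N_γ·s_γ = 0.5 × 9.09 × 1.1 × 33.9 × 0.92 = 155.92 kPa.
q_ult = 747.2 + 302.66 + 155.92 = 1205.8 kPa.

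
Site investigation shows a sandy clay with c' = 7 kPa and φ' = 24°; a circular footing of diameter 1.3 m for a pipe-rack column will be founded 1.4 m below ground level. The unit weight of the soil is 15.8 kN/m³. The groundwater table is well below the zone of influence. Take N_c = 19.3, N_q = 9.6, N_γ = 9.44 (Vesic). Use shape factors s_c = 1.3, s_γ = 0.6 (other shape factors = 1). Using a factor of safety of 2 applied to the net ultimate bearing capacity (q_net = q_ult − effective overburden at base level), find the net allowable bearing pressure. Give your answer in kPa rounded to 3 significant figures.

q_all(net) ≈ 212 kPa

Effective surcharge at the founding depth q = γ·D_f = 15.8 × 1.4 = 22.12 kPa.
q_ult = c·N_c·s_c + q·N_q + 0.5·γ·B·N_γ·s_γ
     = 7 × 19.3 × 1.3 + 22.12 × 9.6 + 0.5 × 15.8 × 1.3 × 9.44 × 0.6
     = 175.63 + 212.35 + 58.169 = 446.15 kPa.
Net ultimate: q_net = 446.15 − 22.12 = 424.03 kPa.
q_all(net) = 424.03 / 2 = 212.02 kPa.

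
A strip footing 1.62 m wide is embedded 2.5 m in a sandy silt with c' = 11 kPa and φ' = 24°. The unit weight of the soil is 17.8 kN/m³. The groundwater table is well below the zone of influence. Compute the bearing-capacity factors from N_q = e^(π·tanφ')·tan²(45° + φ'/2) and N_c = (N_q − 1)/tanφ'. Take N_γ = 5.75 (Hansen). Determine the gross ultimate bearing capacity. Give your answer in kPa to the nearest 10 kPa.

tan24° = 0.4452, so N_q = e^(π×0.4452)·tan²(57°) = 4.05 × 2.371 = 9.6.
N_c = (9.6 − 1)/tan24° = 19.32.
Overburden at base level: q = 17.8 × 2.5 = 44.5 kPa.
Cohesion term c·N_c = 11 × 19.324 = 212.56 kPa; surcharge term q·N_q = 44.5 × 9.6034 = 427.35 kPa; self-weight term 0.5·γ·B·N_γ = 0.5 × 17.8 × 1.62 × 5.75 = 82.904 kPa.
q_ult = 212.56 + 427.35 + 82.904 = 722.81 kPa.

q_ult ≈ 720 kPa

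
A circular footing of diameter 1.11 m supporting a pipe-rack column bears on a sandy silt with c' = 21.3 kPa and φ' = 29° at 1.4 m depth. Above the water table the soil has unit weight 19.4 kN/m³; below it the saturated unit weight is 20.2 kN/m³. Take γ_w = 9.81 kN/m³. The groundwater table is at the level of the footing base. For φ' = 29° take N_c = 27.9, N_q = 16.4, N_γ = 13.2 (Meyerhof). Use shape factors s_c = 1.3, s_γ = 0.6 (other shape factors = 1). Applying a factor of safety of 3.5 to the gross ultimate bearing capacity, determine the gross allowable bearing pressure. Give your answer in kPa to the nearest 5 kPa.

Effective surcharge at the founding depth q = γ·D_f = 19.4 × 1.4 = 27.16 kPa.
The water table coincides with the base, so in the self-weight term γ → γ' = 10.39 kN/m³.
q_ult = c·N_c·s_c + q·N_q + 0.5·γ·B·N_γ·s_γ
     = 21.3 × 27.9 × 1.3 + 27.16 × 16.4 + 0.5 × 10.39 × 1.11 × 13.2 × 0.6
     = 772.55 + 445.42 + 45.67 = 1263.6 kPa.
q_all = q_ult / FS = 1263.6 / 3.5 = 361.04 kPa.

q_all ≈ 360 kPa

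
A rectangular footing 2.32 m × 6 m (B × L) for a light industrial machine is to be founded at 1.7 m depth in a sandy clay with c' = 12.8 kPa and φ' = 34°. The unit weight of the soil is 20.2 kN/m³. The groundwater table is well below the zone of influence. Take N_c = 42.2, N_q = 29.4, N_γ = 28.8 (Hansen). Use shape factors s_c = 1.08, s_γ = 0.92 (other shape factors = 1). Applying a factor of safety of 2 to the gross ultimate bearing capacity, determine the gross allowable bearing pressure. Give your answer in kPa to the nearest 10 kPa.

q_all ≈ 1110 kPa

q = γ·D_f = 20.2 × 1.7 = 34.34 kPa.
c·N_c·s_c = 12.8 × 42.2 × 1.08 = 583.37 kPa
q·N_q = 34.34 × 29.4 = 1009.6 kPa
0.5·γ·B·N_γ·s_γ = 0.5 × 20.2 × 2.32 × 28.8 × 0.92 = 620.85 kPa
q_ult = 583.37 + 1009.6 + 620.85 = 2213.8 kPa.
q_all = q_ult / FS = 2213.8 / 2 = 1106.9 kPa.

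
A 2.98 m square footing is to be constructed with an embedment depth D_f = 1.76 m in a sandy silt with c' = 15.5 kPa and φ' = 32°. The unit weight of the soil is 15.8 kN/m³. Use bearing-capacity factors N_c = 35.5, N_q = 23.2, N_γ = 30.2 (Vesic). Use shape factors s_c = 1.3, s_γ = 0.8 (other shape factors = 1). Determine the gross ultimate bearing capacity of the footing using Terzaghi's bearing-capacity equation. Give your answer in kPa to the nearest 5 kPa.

q_ult ≈ 1930 kPa

Overburden at base level: q = 15.8 × 1.76 = 27.808 kPa.
Cohesion term c·N_c·s_c = 15.5 × 35.5 × 1.3 = 715.33 kPa; surcharge term q·N_q = 27.808 × 23.2 = 645.15 kPa; self-weight term 0.5·γ·B·N_γ·s_γ = 0.5 × 15.8 × 2.98 × 30.2 × 0.8 = 568.77 kPa.
q_ult = 715.33 + 645.15 + 568.77 = 1929.2 kPa.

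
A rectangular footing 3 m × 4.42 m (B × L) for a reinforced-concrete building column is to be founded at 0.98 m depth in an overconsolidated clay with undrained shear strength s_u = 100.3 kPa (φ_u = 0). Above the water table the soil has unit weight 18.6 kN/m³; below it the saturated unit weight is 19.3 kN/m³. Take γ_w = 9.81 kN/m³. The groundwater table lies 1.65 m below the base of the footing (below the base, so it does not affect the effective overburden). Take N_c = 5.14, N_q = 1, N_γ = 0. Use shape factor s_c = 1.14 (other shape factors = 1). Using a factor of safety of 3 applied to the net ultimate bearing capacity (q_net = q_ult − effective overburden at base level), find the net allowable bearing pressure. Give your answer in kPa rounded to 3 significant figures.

q_all(net) ≈ 196 kPa

q = γ·D_f = 18.6 × 0.98 = 18.228 kPa.
c·N_c·s_c = 100.3 × 5.14 × 1.14 = 587.72 kPa
q·N_q = 18.228 × 1 = 18.228 kPa
q_ult = 587.72 + 18.228 = 605.95 kPa.
Net ultimate: q_net = 605.95 − 18.228 = 587.72 kPa.
q_all(net) = 587.72 / 3 = 195.91 kPa.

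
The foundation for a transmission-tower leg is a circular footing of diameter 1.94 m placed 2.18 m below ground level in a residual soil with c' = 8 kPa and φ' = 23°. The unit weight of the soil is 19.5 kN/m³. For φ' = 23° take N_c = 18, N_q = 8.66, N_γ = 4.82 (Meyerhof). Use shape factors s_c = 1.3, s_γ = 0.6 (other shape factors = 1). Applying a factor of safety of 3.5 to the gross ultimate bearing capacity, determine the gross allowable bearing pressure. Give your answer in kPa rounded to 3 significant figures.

q_all ≈ 174 kPa

Overburden at base level: q = 19.5 × 2.18 = 42.51 kPa.
Cohesion term c·N_c·s_c = 8 × 18 × 1.3 = 187.2 kPa; surcharge term q·N_q = 42.51 × 8.66 = 368.14 kPa; self-weight term 0.5·γ·B·N_γ·s_γ = 0.5 × 19.5 × 1.94 × 4.82 × 0.6 = 54.702 kPa.
q_ult = 187.2 + 368.14 + 54.702 = 610.04 kPa.
q_all = q_ult / FS = 610.04 / 3.5 = 174.3 kPa.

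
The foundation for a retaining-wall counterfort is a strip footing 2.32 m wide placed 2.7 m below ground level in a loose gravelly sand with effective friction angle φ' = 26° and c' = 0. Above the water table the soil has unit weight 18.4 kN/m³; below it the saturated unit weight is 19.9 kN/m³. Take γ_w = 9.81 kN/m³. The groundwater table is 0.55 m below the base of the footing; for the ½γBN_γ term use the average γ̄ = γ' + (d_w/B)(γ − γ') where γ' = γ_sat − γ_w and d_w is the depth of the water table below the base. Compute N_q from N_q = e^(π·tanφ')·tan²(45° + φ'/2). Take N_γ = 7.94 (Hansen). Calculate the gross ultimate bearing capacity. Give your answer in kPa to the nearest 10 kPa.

q_ult ≈ 700 kPa

tan26° = 0.4877, so N_q = e^(π×0.4877)·tan²(58°) = 4.629 × 2.561 = 11.85.
q = γ·D_f = 18.4 × 2.7 = 49.68 kPa.
γ' = 10.09 kN/m³; averaging over the depth B below the base, γ̄ = γ' + (d_w/B)(γ − γ') = 12.06 kN/m³.
q·N_q = 49.68 × 11.854 = 588.92 kPa
0.5·γ·B·N_γ = 0.5 × 12.06 × 2.32 × 7.94 = 111.08 kPa
q_ult = 588.92 + 111.08 = 699.99 kPa.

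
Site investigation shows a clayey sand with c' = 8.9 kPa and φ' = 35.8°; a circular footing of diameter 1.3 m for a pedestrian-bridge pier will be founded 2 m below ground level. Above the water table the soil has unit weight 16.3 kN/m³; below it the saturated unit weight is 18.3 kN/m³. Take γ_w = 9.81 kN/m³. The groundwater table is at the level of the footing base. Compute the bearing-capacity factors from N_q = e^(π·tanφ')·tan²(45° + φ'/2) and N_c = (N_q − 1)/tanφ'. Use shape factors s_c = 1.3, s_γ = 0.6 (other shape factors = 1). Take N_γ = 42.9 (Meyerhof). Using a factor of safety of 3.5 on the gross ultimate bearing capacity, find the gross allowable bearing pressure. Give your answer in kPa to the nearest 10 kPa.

q_all ≈ 550 kPa

N_q = e^(π·tan35.8°)·tan²(62.9°) = 36.81; N_c = (N_q − 1)/tanφ' = 49.65.
Overburden at base level: q = 16.3 × 2 = 32.6 kPa.
Below the base the soil is submerged, so the ½γBN_γ term uses γ' = 18.3 − 9.81 = 8.49 kN/m³.
Cohesion term c·N_c·s_c = 8.9 × 49.649 × 1.3 = 574.44 kPa; surcharge term q·N_q = 32.6 × 36.808 = 1199.9 kPa; self-weight term 0.5·γ·B·N_γ·s_γ = 0.5 × 8.49 × 1.3 × 42.9 × 0.6 = 142.05 kPa.
q_ult = 574.44 + 1199.9 + 142.05 = 1916.4 kPa.
q_all = 1916.4 / 3.5 = 547.55 kPa.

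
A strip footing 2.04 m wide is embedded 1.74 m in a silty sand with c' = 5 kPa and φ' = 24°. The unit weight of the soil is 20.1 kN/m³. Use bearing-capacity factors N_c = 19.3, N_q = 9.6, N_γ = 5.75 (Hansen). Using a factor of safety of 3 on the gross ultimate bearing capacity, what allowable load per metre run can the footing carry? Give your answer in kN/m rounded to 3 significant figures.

≈ 374 kN/m

Overburden at base level: q = 20.1 × 1.74 = 34.974 kPa.
Cohesion term c·N_c = 5 × 19.3 = 96.5 kPa; surcharge term q·N_q = 34.974 × 9.6 = 335.75 kPa; self-weight term 0.5·γ·B·N_γ = 0.5 × 20.1 × 2.04 × 5.75 = 117.89 kPa.
q_ult = 96.5 + 335.75 + 117.89 = 550.14 kPa.
Gross allowable pressure q_all = 550.14 / 3 = 183.38 kPa.
Allowable wall load = q_all × B = 183.38 × 2.04 = 374.09 kN per metre run.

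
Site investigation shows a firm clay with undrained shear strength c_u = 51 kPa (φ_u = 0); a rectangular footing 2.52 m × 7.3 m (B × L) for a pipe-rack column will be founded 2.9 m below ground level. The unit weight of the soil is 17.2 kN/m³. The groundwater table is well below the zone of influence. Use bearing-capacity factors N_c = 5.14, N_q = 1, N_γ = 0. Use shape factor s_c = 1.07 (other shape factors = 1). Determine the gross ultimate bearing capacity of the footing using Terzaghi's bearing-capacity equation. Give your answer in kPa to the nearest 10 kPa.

Overburden at base level: q = 17.2 × 2.9 = 49.88 kPa.
Cohesion term c·N_c·s_c = 51 × 5.14 × 1.07 = 280.49 kPa; surcharge term q·N_q = 49.88 × 1 = 49.88 kPa.
q_ult = 280.49 + 49.88 = 330.37 kPa.

q_ult ≈ 330 kPa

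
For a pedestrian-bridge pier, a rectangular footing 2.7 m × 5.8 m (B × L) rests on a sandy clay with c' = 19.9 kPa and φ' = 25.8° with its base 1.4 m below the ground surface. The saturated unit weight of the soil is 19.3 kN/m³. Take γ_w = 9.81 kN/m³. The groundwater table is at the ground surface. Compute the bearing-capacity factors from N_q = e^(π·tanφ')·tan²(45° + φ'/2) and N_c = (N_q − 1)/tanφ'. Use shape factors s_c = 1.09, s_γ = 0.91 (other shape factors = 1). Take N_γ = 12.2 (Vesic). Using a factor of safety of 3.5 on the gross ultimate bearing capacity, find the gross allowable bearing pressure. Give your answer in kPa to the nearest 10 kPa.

N_q = e^(π·tan25.8°)·tan²(57.9°) = 11.6; N_c = (N_q − 1)/tanφ' = 21.94.
Water table at ground surface, so effective unit weight γ' = 19.3 − 9.81 = 9.49 kN/m³ is used throughout; overburden q = 9.49 × 1.4 = 13.286 kPa; the same γ' applies in the ½γBN_γ term.
Cohesion term c·N_c·s_c = 19.9 × 21.936 × 1.09 = 475.81 kPa; surcharge term q·N_q = 13.286 × 11.604 = 154.17 kPa; self-weight term 0.5·γ·B·N_γ·s_γ = 0.5 × 9.49 × 2.7 × 12.2 × 0.91 = 142.23 kPa.
q_ult = 475.81 + 154.17 + 142.23 = 772.22 kPa.
q_all = 772.22 / 3.5 = 220.63 kPa.

q_all ≈ 220 kPa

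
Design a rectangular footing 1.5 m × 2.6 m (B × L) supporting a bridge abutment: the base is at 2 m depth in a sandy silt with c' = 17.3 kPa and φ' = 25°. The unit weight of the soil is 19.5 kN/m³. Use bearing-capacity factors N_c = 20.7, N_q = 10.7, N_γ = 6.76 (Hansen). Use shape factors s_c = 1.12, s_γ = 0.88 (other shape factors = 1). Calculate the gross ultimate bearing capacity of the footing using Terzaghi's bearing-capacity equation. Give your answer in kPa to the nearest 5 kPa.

q_ult ≈ 905 kPa

Effective surcharge at the founding depth q = γ·D_f = 19.5 × 2 = 39 kPa.
q_ult = c·N_c·s_c + q·N_q + 0.5·γ·B·N_γ·s_γ
     = 17.3 × 20.7 × 1.12 + 39 × 10.7 + 0.5 × 19.5 × 1.5 × 6.76 × 0.88
     = 401.08 + 417.3 + 87.001 = 905.38 kPa.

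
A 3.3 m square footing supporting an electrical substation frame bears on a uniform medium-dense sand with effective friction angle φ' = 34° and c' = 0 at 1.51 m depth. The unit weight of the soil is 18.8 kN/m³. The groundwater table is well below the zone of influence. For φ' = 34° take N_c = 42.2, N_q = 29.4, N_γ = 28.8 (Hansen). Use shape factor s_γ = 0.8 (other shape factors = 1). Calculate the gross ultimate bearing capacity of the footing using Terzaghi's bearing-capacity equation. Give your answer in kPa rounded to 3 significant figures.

q_ult ≈ 1550 kPa

Effective surcharge at the founding depth q = γ·D_f = 18.8 × 1.51 = 28.388 kPa.
q_ult = q·N_q + 0.5·γ·B·N_γ·s_γ
     = 28.388 × 29.4 + 0.5 × 18.8 × 3.3 × 28.8 × 0.8
     = 834.61 + 714.7 = 1549.3 kPa.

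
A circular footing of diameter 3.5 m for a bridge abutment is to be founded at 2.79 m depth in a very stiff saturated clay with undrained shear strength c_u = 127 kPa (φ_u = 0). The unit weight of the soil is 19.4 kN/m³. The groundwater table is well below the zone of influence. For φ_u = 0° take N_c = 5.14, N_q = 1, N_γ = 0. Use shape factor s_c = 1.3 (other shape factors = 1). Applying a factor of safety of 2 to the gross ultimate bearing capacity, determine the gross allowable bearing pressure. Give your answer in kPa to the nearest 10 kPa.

q = γ·D_f = 19.4 × 2.79 = 54.126 kPa.
c·N_c·s_c = 127 × 5.14 × 1.3 = 848.61 kPa
q·N_q = 54.126 × 1 = 54.126 kPa
q_ult = 848.61 + 54.126 = 902.74 kPa.
q_all = q_ult / FS = 902.74 / 2 = 451.37 kPa.

q_all ≈ 450 kPa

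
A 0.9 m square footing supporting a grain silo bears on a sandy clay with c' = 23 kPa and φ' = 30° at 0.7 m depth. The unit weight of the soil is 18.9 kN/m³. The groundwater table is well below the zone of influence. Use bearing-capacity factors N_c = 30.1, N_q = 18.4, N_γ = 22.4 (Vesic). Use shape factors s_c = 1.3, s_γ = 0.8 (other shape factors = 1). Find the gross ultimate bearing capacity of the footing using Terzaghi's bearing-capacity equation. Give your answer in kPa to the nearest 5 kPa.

Effective surcharge at the founding depth q = γ·D_f = 18.9 × 0.7 = 13.23 kPa.
q_ult = c·N_c·s_c + q·N_q + 0.5·γ·B·N_γ·s_γ
     = 23 × 30.1 × 1.3 + 13.23 × 18.4 + 0.5 × 18.9 × 0.9 × 22.4 × 0.8
     = 899.99 + 243.43 + 152.41 = 1295.8 kPa.

q_ult ≈ 1295 kPa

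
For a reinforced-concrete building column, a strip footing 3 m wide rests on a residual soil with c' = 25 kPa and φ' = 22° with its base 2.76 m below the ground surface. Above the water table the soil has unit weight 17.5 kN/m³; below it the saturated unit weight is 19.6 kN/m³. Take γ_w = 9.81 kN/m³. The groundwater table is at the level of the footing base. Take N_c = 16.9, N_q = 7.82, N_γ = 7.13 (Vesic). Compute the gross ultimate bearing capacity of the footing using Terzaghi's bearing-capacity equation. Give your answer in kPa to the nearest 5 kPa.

q = γ·D_f = 17.5 × 2.76 = 48.3 kPa.
For the ½γBN_γ term take γ' = 19.6 − 9.81 = 9.79 kN/m³ (soil below base is submerged).
c·N_c = 25 × 16.9 = 422.5 kPa
q·N_q = 48.3 × 7.82 = 377.71 kPa
0.5·γ·B·N_γ = 0.5 × 9.79 × 3 × 7.13 = 104.7 kPa
q_ult = 422.5 + 377.71 + 104.7 = 904.91 kPa.

q_ult ≈ 905 kPa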